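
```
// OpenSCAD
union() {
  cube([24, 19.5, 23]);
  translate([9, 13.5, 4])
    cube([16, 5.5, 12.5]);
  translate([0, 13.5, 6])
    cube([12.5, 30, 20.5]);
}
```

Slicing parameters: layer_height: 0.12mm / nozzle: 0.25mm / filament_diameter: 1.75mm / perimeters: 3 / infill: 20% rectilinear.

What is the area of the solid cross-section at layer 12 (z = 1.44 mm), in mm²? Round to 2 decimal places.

468.00 mm²

At z = 1.44 mm: the cube (footprint 24×19.5) is included at this height (area 468.00 mm²); the cube at (9, 13.5) is not intersected at this z (z outside [4, 16.5]); the cube at (0, 13.5) does not reach this height (z outside [6, 26.5]); Combining (union): only the 24×19.5 cube is present, so the union is just that shape — area = 468.00 mm². Overall, the cross-section is a single solid region. Net area = 468.00 mm².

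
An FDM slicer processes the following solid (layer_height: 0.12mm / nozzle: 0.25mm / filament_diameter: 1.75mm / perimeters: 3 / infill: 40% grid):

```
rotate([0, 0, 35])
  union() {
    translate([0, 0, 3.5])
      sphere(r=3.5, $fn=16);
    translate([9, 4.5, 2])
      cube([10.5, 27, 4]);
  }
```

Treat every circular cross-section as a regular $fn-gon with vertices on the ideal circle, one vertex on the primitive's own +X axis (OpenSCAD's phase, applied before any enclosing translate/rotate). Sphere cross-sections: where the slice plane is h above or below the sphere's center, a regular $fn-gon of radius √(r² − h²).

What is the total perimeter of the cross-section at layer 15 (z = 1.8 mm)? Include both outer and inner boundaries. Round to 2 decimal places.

19.10 mm

At z = 1.8 mm: the r=3.5 sphere contributes a regular 16-gon of circumradius √(3.5²−1.7²) = 3.059 (perimeter = 2·16·3.059·sin(180°/16) = 19.10 mm); the cube at (9, 4.5) does not reach this height (z outside [2, 6]); Combining (union): only the r=3.5 sphere is present, so the union is just that shape — boundary = 19.10 mm; (whole slice rotated 35° about Z — lengths, areas and connectivity unchanged). Overall, the cross-section is a single solid region. Total boundary length (outer) = 19.10 mm.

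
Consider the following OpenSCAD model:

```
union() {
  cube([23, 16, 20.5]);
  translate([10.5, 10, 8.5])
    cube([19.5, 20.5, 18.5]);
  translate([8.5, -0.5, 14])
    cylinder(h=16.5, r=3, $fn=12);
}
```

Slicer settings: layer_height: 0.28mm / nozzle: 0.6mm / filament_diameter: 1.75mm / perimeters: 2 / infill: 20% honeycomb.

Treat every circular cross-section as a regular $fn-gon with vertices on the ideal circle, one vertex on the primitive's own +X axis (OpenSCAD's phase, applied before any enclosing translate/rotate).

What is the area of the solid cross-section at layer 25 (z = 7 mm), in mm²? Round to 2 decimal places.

At z = 7 mm: the 23×16 cube contributes its full rectangle (area 368.00 mm²); the cube at (10.5, 10) is not intersected at this z (z outside [8.5, 27]); the cylinder at (8.5, -0.5) is absent (z outside [14, 30.5]); Combining (union): only the 23×16 cube is present, so the union is just that shape — area = 368.00 mm². Overall, the cross-section is a single solid region. Net area = 368.00 mm².

368.00 mm²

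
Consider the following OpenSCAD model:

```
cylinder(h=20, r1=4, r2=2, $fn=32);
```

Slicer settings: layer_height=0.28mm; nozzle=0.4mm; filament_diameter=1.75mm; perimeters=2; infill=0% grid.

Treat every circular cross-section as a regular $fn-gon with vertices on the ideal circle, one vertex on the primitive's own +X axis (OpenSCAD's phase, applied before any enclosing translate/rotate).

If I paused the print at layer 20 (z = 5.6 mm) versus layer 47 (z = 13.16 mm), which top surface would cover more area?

Layer 20 (z = 5.6): the cone contributes a regular 32-gon of circumradius 3.440 (interpolated between r1=4 and r2=2 at t=0.280) (area = (32/2)·3.440²·sin(360°/32) = 36.94 mm²). So its area = 36.94 mm². Layer 47 (z = 13.16): the cone (r1=4→r2=2) has section circumradius 2.684 here — a regular 32-gon (area = (32/2)·2.684²·sin(360°/32) = 22.49 mm²). So its area = 22.49 mm². Layer 20 is larger (36.94 vs 22.49 mm²).

layer 20 (z = 5.6 mm)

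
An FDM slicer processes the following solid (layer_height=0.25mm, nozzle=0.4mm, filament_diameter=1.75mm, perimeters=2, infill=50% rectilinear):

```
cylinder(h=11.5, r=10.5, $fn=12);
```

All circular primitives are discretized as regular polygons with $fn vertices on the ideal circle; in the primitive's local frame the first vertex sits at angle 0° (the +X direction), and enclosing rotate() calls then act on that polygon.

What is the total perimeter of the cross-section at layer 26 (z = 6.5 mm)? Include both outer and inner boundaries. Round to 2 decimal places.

At z = 6.5 mm: the cylinder: section is a regular 12-gon, circumradius r=10.5 (perimeter = 2·12·10.500·sin(180°/12) = 65.22 mm). Overall, the cross-section is a single solid region. Total boundary length (outer) = 65.22 mm.

65.22 mm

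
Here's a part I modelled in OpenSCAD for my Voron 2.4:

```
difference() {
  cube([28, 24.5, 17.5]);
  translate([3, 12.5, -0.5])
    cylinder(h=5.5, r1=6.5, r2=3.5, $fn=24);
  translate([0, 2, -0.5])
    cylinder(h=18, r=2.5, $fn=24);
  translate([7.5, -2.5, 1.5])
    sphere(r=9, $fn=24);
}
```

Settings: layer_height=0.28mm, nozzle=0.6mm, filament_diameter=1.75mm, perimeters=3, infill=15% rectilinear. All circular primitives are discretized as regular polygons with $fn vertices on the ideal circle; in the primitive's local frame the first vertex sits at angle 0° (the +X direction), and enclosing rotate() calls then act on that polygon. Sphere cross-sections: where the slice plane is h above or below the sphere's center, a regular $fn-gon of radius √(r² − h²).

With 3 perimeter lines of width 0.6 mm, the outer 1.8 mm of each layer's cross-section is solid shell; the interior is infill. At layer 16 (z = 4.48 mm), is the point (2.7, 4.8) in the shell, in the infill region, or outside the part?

At z = 4.48 mm: the 28×24.5 cube contributes its full rectangle; the cone at (3, 12.5) contributes a regular 24-gon of circumradius 3.784 (interpolated between r1=6.5 and r2=3.5 at t=0.905); the cylinder at (0, 2): section is a regular 24-gon, circumradius r=2.5; the r=9 sphere at (7.5, -2.5) slices to a regular 24-gon of circumradius 8.492 (√(r²−h²) with h=2.98 from center); After the difference (first − rest): starting from the 28×24.5 cube, the cone at (3, 12.5) partially overlaps it — only the 42.10 mm² overlap (of its 44.46 mm²) is removed, clipping the outline; the r=2.5 cylinder at (0, 2) partially overlaps it — only the 9.22 mm² overlap (of its 19.41 mm²) is removed, clipping the outline; the r=9 sphere at (7.5, -2.5) partially overlaps it — only the 63.53 mm² overlap (of its 223.99 mm²) is removed, clipping the outline — 1 connected region. Overall, the cross-section is a single solid region. The nearest boundary edge runs (3.25, 4.85)→(1.79, 3.73); distance from the point to it = 0.29 mm. The point is inside the cross-section, 0.29 mm from the nearest boundary — within the 1.8 mm shell band (3 × 0.6).

shell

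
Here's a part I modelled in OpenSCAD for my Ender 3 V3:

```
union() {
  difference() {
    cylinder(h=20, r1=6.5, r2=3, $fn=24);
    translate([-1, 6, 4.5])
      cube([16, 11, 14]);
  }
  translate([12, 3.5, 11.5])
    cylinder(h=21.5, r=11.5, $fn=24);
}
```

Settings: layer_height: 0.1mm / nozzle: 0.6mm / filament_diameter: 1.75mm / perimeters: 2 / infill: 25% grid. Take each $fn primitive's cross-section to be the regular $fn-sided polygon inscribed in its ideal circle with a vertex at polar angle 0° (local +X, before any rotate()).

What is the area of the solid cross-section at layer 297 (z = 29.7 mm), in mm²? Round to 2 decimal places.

At z = 29.7 mm: the cone is not intersected at this z (z outside [0, 20]); the cube at (-1, 6) does not reach this height (z outside [4.5, 18.5]); Taking the first minus the rest: the first operand is absent here, so nothing remains; the cylinder at (12, 3.5): section is a regular 24-gon, circumradius r=11.5 (area = (24/2)·11.500²·sin(360°/24) = 410.75 mm²); Combining (union): only the r=11.5 cylinder at (12, 3.5) is present, so the union is just that shape — area = 410.75 mm². Overall, the cross-section is a single solid region. Net area = 410.75 mm².

410.75 mm²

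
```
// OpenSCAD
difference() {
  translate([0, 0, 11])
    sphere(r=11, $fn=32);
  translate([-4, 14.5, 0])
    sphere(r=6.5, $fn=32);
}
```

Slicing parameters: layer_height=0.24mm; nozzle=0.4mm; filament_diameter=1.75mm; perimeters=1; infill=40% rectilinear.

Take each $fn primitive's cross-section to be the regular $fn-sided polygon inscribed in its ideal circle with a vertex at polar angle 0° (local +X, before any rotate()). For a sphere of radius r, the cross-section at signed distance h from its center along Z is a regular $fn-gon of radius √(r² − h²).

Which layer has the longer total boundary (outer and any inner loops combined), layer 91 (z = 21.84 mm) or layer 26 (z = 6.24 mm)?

Layer 91 (z = 21.84): the r=11 sphere contributes a regular 32-gon of circumradius √(11²−10.84²) = 1.869 (perimeter = 2·32·1.869·sin(180°/32) = 11.73 mm); the sphere at (-4, 14.5) is absent (|z−center|=21.840 > r=6.5); Taking the first minus the rest: none of the subtracted shapes is present at this height, so the r=11 sphere is unchanged — boundary = 11.73 mm. So its perimeter = 11.73 mm. Layer 26 (z = 6.24): the r=11 sphere contributes a regular 32-gon of circumradius √(11²−4.76²) = 9.917 (perimeter = 2·32·9.917·sin(180°/32) = 62.21 mm); the r=6.5 sphere at (-4, 14.5) contributes a regular 32-gon of circumradius √(6.5²−6.24²) = 1.820 (perimeter = 2·32·1.820·sin(180°/32) = 11.42 mm); After the difference (first − rest): starting from the r=11 sphere, the r=6.5 sphere at (-4, 14.5) misses the remaining region (no effect) — boundary = 62.21 mm. So its perimeter = 62.21 mm. Layer 26 is larger (62.21 vs 11.73 mm).

layer 26 (z = 6.24 mm)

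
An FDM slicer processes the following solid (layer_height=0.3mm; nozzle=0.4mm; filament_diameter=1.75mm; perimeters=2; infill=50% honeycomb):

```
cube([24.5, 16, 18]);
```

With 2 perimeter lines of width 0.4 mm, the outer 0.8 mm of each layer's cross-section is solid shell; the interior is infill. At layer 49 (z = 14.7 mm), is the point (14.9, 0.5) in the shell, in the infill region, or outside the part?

shell

At z = 14.7 mm: the cube is present — its section is the full 24.5×16 rectangle. Overall, the cross-section is a single solid region. The nearest boundary edge runs (0.00, 0.00)→(24.50, 0.00); distance from the point to it = 0.50 mm. The point is inside the cross-section, 0.50 mm from the nearest boundary — within the 0.8 mm shell band (2 × 0.4).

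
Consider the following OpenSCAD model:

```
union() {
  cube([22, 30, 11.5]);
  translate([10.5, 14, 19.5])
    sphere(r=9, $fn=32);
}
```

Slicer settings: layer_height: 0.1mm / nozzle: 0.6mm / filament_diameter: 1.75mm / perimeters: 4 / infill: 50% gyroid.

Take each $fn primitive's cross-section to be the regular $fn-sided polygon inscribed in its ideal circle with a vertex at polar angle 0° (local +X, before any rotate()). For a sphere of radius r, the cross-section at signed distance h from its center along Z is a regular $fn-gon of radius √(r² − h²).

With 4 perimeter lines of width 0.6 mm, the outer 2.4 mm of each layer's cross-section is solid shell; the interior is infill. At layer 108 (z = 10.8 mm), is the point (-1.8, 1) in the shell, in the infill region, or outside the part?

At z = 10.8 mm: the cube is present — its section is the full 22×30 rectangle; the r=9 sphere at (10.5, 14) contributes a regular 32-gon of circumradius √(9²−8.7²) = 2.304; Merging all regions: the r=9 sphere at (10.5, 14) lies entirely inside the 22×30 cube, so the union is just the 22×30 cube — 1 connected region. Overall, the cross-section is a single solid region. The nearest boundary edge runs (0.00, 0.00)→(0.00, 30.00); distance from the point to it = 1.80 mm. The point is not inside any of the regions above, so it lies outside the cross-section (1.80 mm from the nearest boundary).

outside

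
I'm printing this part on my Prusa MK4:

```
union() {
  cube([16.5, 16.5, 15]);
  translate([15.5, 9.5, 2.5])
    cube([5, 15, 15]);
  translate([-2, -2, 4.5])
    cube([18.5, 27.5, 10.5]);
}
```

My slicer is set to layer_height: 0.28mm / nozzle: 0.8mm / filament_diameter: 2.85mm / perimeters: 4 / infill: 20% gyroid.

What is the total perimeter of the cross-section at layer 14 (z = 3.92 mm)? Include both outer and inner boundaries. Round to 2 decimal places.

90.00 mm

At z = 3.92 mm: the 16.5×16.5 cube contributes its full rectangle (perimeter 66.00 mm); the cube at (15.5, 9.5) is present — its section is the full 5×15 rectangle (perimeter 40.00 mm); the cube at (-2, -2) does not reach this height (z outside [4.5, 15]); Combining (union): the regions partially overlap (shared area 7.00 mm²), so the edge portions inside another operand are dropped and the merged outline is re-measured after clipping — boundary = 90.00 mm. Overall, the cross-section is a single solid region. Total boundary length (outer) = 90.00 mm.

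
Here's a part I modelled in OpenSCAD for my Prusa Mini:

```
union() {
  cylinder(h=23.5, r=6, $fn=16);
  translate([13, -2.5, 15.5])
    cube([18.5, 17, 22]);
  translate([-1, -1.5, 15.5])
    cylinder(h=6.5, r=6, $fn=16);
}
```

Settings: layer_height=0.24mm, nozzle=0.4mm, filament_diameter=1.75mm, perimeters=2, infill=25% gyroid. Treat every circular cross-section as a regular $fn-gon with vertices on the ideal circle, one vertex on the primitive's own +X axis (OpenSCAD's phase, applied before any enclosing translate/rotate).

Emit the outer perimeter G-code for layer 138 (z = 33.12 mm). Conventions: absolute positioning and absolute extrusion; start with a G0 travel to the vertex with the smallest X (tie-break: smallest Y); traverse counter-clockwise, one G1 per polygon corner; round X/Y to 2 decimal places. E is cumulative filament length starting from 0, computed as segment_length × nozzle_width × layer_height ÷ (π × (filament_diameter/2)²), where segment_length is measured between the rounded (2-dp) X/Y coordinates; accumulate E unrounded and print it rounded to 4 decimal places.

G0 X13.00 Y-2.50 Z33.12
G1 X31.50 Y-2.50 E0.7384
G1 X31.50 Y14.50 E1.4169
G1 X13.00 Y14.50 E2.1553
G1 X13.00 Y-2.50 E2.8338

At z = 33.12 mm: the cylinder is absent (z outside [0, 23.5]); the 18.5×17 cube at (13, -2.5) contributes its full rectangle; the cylinder at (-1, -1.5) is not intersected at this z (z outside [15.5, 22]); Combining (union): only the 18.5×17 cube at (13, -2.5) is present, so the union is just that shape — 1 connected region. The outline is a single polygon with 4 vertices. Extrusion per mm of travel: 0.4 × 0.24 / (π × 0.875²) = 0.039912. Accumulating E over each segment gives final E = 2.8338.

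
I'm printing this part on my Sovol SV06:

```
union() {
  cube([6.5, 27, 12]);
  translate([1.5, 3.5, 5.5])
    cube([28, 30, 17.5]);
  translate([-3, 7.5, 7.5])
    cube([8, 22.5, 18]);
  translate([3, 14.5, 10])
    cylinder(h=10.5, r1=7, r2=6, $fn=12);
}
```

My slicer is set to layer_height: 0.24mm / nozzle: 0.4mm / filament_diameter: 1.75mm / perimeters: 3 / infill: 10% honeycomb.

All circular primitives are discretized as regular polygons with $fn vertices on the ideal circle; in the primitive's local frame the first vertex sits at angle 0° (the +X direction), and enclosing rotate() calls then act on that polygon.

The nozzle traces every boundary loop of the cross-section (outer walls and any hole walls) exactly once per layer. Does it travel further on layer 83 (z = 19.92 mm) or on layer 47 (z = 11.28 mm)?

Layer 83 (z = 19.92): the cube is not intersected at this z (z outside [0, 12]); the cube at (1.5, 3.5) (footprint 28×30) is included at this height (perimeter 116.00 mm); the 8×22.5 cube at (-3, 7.5) contributes its full rectangle (perimeter 61.00 mm); the cone at (3, 14.5): at t=0.945 of its height the radius interpolates to r₁+(r₂−r₁)t = 6.055, giving a regular 12-gon of that circumradius (perimeter = 2·12·6.055·sin(180°/12) = 37.61 mm); Combining (union): the regions partially overlap (shared area 188.74 mm²), so the edge portions inside another operand are dropped and the merged outline is re-measured after clipping — boundary = 125.01 mm. So its perimeter = 125.01 mm. Layer 47 (z = 11.28): the cube is present — its section is the full 6.5×27 rectangle (perimeter 67.00 mm); the cube at (1.5, 3.5) is present — its section is the full 28×30 rectangle (perimeter 116.00 mm); the cube at (-3, 7.5) is present — its section is the full 8×22.5 rectangle (perimeter 61.00 mm); the cone at (3, 14.5) (r1=7→r2=6) has section circumradius 6.878 here — a regular 12-gon (perimeter = 2·12·6.878·sin(180°/12) = 42.72 mm); Taking the union: the regions partially overlap (shared area 364.55 mm²), so the edge portions inside another operand are dropped and the merged outline is re-measured after clipping — boundary = 132.23 mm. So its perimeter = 132.23 mm. Layer 47 is larger (132.23 vs 125.01 mm).

layer 47 (z = 11.28 mm)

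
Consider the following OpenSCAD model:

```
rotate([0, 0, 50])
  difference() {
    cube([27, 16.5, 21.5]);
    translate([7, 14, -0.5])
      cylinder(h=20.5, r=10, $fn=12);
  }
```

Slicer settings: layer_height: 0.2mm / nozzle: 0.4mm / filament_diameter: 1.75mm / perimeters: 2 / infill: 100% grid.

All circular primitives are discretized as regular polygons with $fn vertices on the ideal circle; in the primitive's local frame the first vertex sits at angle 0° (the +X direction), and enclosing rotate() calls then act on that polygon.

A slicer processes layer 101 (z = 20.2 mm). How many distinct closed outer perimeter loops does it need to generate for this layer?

At z = 20.2 mm: the cube is present — its section is the full 27×16.5 rectangle; the cylinder at (7, 14) is not intersected at this z (z outside [-0.5, 20]); Subtracting the remaining from the first: none of the subtracted shapes is present at this height, so the 27×16.5 cube is unchanged — 1 connected region; (rotated 50° about Z; rotation is an isometry so areas/perimeters/island counts are preserved). The result has 1 disconnected region.

1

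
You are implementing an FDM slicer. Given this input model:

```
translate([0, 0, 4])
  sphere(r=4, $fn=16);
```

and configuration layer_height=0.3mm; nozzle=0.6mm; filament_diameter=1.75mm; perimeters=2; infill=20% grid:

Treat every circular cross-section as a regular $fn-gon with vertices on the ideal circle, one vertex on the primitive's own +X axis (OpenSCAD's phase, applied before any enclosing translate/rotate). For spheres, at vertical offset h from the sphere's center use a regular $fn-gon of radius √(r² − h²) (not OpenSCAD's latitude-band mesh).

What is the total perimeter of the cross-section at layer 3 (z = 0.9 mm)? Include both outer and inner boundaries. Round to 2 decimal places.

15.78 mm

At z = 0.9 mm: the sphere: section is a regular 16-gon, circumradius = √(r²−h²) = √(4²−3.1²) = 2.528 (perimeter = 2·16·2.528·sin(180°/16) = 15.78 mm). Overall, the cross-section is a single solid region. Total boundary length (outer) = 15.78 mm.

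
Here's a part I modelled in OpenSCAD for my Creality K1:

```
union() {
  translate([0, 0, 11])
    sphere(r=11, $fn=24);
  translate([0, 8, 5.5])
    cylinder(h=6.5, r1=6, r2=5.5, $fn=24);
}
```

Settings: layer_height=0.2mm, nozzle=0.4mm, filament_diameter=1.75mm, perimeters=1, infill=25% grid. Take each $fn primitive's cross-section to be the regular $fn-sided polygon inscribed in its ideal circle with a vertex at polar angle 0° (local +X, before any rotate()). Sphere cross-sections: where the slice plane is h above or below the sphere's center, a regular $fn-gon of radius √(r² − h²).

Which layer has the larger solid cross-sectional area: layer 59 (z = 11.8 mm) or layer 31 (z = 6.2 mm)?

Layer 59 (z = 11.8): the r=11 sphere slices to a regular 24-gon of circumradius 10.971 (√(r²−h²) with h=0.8 from center) (area = (24/2)·10.971²·sin(360°/24) = 373.82 mm²); the cone at (0, 8) contributes a regular 24-gon of circumradius 5.515 (interpolated between r1=6 and r2=5.5 at t=0.969) (area = (24/2)·5.515²·sin(360°/24) = 94.48 mm²); Combining (union): the regions partially overlap — summed areas 468.30 mm² minus the doubly-counted overlap 73.67 mm² gives 394.63 mm² — area = 394.63 mm². So its area = 394.63 mm². Layer 31 (z = 6.2): the r=11 sphere slices to a regular 24-gon of circumradius 9.897 (√(r²−h²) with h=4.8 from center) (area = (24/2)·9.897²·sin(360°/24) = 304.25 mm²); the cone at (0, 8) (r1=6→r2=5.5) has section circumradius 5.946 here — a regular 24-gon (area = (24/2)·5.946²·sin(360°/24) = 109.81 mm²); Combining (union): the regions partially overlap — summed areas 414.06 mm² minus the doubly-counted overlap 69.23 mm² gives 344.83 mm² — area = 344.83 mm². So its area = 344.83 mm². Layer 59 is larger (394.63 vs 344.83 mm²).

layer 59 (z = 11.8 mm)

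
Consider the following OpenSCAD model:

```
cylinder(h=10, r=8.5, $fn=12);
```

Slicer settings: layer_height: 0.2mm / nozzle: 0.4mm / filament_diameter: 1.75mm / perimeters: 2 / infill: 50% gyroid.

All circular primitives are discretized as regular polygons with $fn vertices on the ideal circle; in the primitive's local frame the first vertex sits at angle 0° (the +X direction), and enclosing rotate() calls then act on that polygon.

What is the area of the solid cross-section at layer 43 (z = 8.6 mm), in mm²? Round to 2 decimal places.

216.75 mm²

At z = 8.6 mm: the r=8.5 cylinder gives a regular 12-gon of circumradius 8.5 (constant along its height) (area = (12/2)·8.500²·sin(360°/12) = 216.75 mm²). Overall, the cross-section is a single solid region. Net area = 216.75 mm².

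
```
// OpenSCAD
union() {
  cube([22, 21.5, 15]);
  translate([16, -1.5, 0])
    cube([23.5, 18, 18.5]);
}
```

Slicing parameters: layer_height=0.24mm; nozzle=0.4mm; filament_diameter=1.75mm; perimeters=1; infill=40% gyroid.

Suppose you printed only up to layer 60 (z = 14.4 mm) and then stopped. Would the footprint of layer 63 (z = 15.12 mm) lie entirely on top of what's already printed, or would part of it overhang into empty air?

Compare the two slices. At z = 14.4: the cube is present — its section is the full 22×21.5 rectangle (area 473.00 mm²); the 23.5×18 cube at (16, -1.5) contributes its full rectangle (area 423.00 mm²); Combining (union): the regions partially overlap — summed areas 896.00 mm² minus the doubly-counted overlap 99.00 mm² gives 797.00 mm² — area = 797.00 mm². At z = 15.12: the cube does not reach this height (z outside [0, 15]); the 23.5×18 cube at (16, -1.5) contributes its full rectangle (area 423.00 mm²); Taking the union: only the 23.5×18 cube at (16, -1.5) is present, so the union is just that shape — area = 423.00 mm². Checking containment: the cross-section at z = 15.12 is a subset of the cross-section at z = 14.4.

entirely on top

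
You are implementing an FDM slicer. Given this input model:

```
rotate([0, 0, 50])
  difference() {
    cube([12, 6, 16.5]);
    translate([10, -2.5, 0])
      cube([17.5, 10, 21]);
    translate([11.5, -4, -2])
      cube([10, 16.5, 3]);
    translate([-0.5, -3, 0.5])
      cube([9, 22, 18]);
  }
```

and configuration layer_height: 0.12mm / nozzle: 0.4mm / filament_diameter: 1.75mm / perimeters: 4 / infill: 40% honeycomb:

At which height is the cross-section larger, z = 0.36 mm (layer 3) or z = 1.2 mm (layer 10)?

layer 3 (z = 0.36 mm)

Layer 3 (z = 0.36): the cube (footprint 12×6) is included at this height (area 72.00 mm²); the 17.5×10 cube at (10, -2.5) contributes its full rectangle (area 175.00 mm²); the 10×16.5 cube at (11.5, -4) contributes its full rectangle (area 165.00 mm²); the cube at (-0.5, -3) is not intersected at this z (z outside [0.5, 18.5]); Taking the first minus the rest: starting from the 12×6 cube (72.00 mm²), the 17.5×10 cube at (10, -2.5) partially overlaps it — only the 12.00 mm² overlap (of its 175.00 mm²) is removed, clipping the outline; the 10×16.5 cube at (11.5, -4) misses the remaining region (no effect) — area = 60.00 mm²; (rotated 50° about Z; rotation is an isometry so areas/perimeters/island counts are preserved). So its area = 60.00 mm². Layer 10 (z = 1.2): the cube is present — its section is the full 12×6 rectangle (area 72.00 mm²); the 17.5×10 cube at (10, -2.5) contributes its full rectangle (area 175.00 mm²); the cube at (11.5, -4) is not intersected at this z (z outside [-2, 1]); the cube at (-0.5, -3) (footprint 9×22) is included at this height (area 198.00 mm²); Taking the first minus the rest: starting from the 12×6 cube (72.00 mm²), the 17.5×10 cube at (10, -2.5) partially overlaps it — only the 12.00 mm² overlap (of its 175.00 mm²) is removed, clipping the outline; the 9×22 cube at (-0.5, -3) partially overlaps it — only the 51.00 mm² overlap (of its 198.00 mm²) is removed, clipping the outline — area = 9.00 mm²; (whole slice rotated 50° about Z — lengths, areas and connectivity unchanged). So its area = 9.00 mm². Layer 3 is larger (60.00 vs 9.00 mm²).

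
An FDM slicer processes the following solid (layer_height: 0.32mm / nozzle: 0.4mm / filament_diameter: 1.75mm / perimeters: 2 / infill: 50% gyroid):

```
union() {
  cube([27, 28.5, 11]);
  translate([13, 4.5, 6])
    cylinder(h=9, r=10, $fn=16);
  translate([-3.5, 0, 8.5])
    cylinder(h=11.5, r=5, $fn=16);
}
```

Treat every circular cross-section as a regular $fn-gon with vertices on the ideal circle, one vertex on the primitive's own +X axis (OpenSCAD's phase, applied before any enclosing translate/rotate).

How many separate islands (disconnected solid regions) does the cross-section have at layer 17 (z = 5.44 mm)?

1

At z = 5.44 mm: the cube is present — its section is the full 27×28.5 rectangle; the cylinder at (13, 4.5) is absent (z outside [6, 15]); the cylinder at (-3.5, 0) is not intersected at this z (z outside [8.5, 20]); Combining (union): only the 27×28.5 cube is present, so the union is just that shape — 1 connected region. Overall, the cross-section is a single solid region. Island count = 1.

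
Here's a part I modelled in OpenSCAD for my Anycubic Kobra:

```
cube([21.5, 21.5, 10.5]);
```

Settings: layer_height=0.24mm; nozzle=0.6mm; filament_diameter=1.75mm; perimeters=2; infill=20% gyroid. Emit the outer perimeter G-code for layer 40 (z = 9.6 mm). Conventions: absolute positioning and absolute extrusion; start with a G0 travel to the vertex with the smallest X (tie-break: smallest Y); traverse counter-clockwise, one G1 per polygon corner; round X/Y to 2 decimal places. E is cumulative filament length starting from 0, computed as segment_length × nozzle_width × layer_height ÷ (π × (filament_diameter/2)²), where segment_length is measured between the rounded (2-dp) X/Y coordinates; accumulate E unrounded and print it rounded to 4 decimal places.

At z = 9.6 mm: the cube is present — its section is the full 21.5×21.5 rectangle. The outline is a single polygon with 4 vertices. Extrusion per mm of travel: 0.6 × 0.24 / (π × 0.875²) = 0.059868. Accumulating E over each segment gives final E = 5.1487.

G0 X0.00 Y0.00 Z9.60
G1 X21.50 Y0.00 E1.2872
G1 X21.50 Y21.50 E2.5743
G1 X0.00 Y21.50 E3.8615
G1 X0.00 Y0.00 E5.1487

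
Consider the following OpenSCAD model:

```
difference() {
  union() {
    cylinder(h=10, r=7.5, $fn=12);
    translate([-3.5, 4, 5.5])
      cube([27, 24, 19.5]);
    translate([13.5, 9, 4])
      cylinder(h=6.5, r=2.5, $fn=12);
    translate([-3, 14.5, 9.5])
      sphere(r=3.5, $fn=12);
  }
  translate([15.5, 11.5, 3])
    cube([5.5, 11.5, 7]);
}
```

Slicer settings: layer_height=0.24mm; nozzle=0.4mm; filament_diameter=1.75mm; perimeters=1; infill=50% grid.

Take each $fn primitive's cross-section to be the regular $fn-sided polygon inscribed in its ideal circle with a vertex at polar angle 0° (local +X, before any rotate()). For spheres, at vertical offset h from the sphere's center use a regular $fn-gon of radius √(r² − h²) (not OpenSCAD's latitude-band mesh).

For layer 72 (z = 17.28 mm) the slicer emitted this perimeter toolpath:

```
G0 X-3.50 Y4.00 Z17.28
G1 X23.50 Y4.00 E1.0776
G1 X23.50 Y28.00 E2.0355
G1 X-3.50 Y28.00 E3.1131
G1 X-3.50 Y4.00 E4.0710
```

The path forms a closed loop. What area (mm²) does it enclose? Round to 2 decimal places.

Apply the shoelace formula to the sequence of (X, Y) vertices; enclosed area = 648.00 mm².

648.00 mm²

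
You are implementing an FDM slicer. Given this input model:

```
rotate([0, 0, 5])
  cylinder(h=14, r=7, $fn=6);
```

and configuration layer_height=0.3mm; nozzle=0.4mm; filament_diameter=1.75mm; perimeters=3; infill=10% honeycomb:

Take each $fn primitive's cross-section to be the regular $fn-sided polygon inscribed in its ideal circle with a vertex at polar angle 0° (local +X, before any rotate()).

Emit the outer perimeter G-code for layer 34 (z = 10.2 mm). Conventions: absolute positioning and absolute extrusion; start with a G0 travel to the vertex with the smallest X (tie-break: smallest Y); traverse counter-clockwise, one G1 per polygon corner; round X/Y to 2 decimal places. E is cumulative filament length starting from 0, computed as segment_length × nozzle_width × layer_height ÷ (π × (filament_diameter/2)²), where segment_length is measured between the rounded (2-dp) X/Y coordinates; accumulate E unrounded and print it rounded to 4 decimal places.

G0 X-6.97 Y-0.61 Z10.20
G1 X-2.96 Y-6.34 E0.3489
G1 X4.02 Y-5.73 E0.6985
G1 X6.97 Y0.61 E1.0474
G1 X2.96 Y6.34 E1.3963
G1 X-4.02 Y5.73 E1.7458
G1 X-6.97 Y-0.61 E2.0947

At z = 10.2 mm: the r=7 cylinder gives a regular 6-gon of circumradius 7 (constant along its height); (whole slice rotated 5° about Z — lengths, areas and connectivity unchanged). The outline is a single polygon with 6 vertices. Extrusion per mm of travel: 0.4 × 0.3 / (π × 0.875²) = 0.049890. Accumulating E over each segment gives final E = 2.0947.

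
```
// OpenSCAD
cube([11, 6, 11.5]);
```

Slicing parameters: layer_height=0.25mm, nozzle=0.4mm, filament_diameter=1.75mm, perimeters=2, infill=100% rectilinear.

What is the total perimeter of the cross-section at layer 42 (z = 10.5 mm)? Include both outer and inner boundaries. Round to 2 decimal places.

34.00 mm

At z = 10.5 mm: the cube (footprint 11×6) is included at this height (perimeter 34.00 mm). Overall, the cross-section is a single solid region. Total boundary length (outer) = 34.00 mm.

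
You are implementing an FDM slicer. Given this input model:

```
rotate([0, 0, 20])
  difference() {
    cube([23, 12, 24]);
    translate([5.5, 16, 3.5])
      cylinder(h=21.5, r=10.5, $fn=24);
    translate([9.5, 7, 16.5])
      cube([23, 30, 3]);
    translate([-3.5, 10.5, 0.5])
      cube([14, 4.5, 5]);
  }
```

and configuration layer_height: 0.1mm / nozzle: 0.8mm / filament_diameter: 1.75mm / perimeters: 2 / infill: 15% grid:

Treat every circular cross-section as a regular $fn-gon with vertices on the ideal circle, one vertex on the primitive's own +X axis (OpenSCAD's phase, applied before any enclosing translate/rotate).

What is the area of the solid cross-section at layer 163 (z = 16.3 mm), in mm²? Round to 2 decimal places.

198.46 mm²

At z = 16.3 mm: the 23×12 cube contributes its full rectangle (area 276.00 mm²); the r=10.5 cylinder at (5.5, 16) contributes a regular 24-gon of circumradius 10.5 (area = (24/2)·10.500²·sin(360°/24) = 342.42 mm²); the cube at (9.5, 7) does not reach this height (z outside [16.5, 19.5]); the cube at (-3.5, 10.5) is absent (z outside [0.5, 5.5]); After the difference (first − rest): starting from the 23×12 cube (276.00 mm²), the r=10.5 cylinder at (5.5, 16) partially overlaps it — only the 77.54 mm² overlap (of its 342.42 mm²) is removed, clipping the outline — area = 198.46 mm²; (rotated 20° about Z; rotation is an isometry so areas/perimeters/island counts are preserved). Overall, the cross-section is a single solid region. Net area = 198.46 mm².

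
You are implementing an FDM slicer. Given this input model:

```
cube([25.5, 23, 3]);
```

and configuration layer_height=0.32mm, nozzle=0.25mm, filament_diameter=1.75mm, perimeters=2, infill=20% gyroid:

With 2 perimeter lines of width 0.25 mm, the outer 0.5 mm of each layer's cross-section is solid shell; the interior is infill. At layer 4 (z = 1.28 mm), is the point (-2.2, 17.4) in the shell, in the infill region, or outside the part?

At z = 1.28 mm: the cube is present — its section is the full 25.5×23 rectangle. Overall, the cross-section is a single solid region. The nearest boundary edge runs (0.00, 23.00)→(0.00, 0.00); distance from the point to it = 2.20 mm. The point is not inside any of the regions above, so it lies outside the cross-section (2.20 mm from the nearest boundary).

outside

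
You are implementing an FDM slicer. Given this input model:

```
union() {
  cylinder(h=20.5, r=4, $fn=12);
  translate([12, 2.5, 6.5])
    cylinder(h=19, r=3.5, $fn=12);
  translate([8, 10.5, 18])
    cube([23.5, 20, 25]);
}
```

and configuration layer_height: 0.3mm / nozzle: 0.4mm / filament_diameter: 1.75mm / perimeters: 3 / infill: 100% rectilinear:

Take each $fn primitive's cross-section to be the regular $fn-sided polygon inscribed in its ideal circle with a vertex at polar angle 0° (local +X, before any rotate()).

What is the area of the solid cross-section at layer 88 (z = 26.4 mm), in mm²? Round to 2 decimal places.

470.00 mm²

At z = 26.4 mm: the cylinder is not intersected at this z (z outside [0, 20.5]); the cylinder at (12, 2.5) is absent (z outside [6.5, 25.5]); the cube at (8, 10.5) (footprint 23.5×20) is included at this height (area 470.00 mm²); Merging all regions: only the 23.5×20 cube at (8, 10.5) is present, so the union is just that shape — area = 470.00 mm². Overall, the cross-section is a single solid region. Net area = 470.00 mm².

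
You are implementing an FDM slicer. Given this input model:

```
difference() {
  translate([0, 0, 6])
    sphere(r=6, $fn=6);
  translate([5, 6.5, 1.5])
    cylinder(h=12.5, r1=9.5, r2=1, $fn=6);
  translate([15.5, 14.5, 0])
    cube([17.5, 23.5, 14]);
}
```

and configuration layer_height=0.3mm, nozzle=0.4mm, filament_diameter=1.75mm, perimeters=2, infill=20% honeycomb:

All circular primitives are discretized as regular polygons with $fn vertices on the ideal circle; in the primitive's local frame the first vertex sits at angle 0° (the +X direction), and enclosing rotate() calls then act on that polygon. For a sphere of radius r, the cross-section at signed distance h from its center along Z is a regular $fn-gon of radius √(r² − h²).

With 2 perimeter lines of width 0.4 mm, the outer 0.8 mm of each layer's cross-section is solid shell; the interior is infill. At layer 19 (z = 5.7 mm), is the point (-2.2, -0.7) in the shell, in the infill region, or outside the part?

infill

At z = 5.7 mm: the sphere: section is a regular 6-gon, circumradius = √(r²−h²) = √(6²−0.3²) = 5.992; the cone at (5, 6.5): at t=0.336 of its height the radius interpolates to r₁+(r₂−r₁)t = 6.644, giving a regular 6-gon of that circumradius; the 17.5×23.5 cube at (15.5, 14.5) contributes its full rectangle; Subtracting the remaining from the first: starting from the r=6 sphere, the cone at (5, 6.5) partially overlaps it — only the 17.26 mm² overlap (of its 114.69 mm²) is removed, clipping the outline; the 17.5×23.5 cube at (15.5, 14.5) misses the remaining region (no effect) — 1 connected region. Overall, the cross-section is a single solid region. The nearest boundary edge runs (-3.00, -5.19)→(-5.99, 0.00); distance from the point to it = 2.93 mm. The point is inside the cross-section and 2.93 mm from the nearest boundary — more than the 0.8 mm shell width (2 × 0.4), so it's in the infill interior.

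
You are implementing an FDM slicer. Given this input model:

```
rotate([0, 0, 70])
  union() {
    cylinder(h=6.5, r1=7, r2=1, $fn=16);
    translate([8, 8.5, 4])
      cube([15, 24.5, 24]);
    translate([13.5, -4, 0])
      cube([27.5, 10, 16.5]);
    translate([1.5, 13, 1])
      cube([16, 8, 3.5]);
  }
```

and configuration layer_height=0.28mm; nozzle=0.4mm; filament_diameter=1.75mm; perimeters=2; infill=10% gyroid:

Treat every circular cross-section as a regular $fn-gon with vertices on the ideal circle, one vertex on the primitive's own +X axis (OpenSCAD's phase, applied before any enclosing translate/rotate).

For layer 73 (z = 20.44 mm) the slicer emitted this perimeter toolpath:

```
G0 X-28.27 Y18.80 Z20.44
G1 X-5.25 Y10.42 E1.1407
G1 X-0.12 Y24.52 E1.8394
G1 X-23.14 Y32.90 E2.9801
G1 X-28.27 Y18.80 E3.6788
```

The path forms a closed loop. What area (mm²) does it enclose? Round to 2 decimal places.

Apply the shoelace formula to the sequence of (X, Y) vertices; enclosed area = 367.57 mm².

367.57 mm²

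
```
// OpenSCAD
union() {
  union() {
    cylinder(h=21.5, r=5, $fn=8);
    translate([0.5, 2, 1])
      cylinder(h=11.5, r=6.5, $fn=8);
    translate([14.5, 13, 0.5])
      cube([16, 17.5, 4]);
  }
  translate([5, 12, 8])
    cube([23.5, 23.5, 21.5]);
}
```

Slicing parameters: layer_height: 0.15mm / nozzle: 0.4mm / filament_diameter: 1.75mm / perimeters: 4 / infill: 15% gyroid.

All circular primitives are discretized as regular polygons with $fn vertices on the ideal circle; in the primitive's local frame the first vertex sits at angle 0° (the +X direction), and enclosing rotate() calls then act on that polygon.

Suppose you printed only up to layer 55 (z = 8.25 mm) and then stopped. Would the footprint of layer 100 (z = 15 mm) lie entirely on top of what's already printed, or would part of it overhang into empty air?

Compare the two slices. At z = 8.25: the cylinder: section is a regular 8-gon, circumradius r=5 (area = (8/2)·5.000²·sin(360°/8) = 70.71 mm²); the r=6.5 cylinder at (0.5, 2) contributes a regular 8-gon of circumradius 6.5 (area = (8/2)·6.500²·sin(360°/8) = 119.50 mm²); the cube at (14.5, 13) is absent (z outside [0.5, 4.5]); Combining (union): the regions partially overlap — summed areas 190.21 mm² minus the doubly-counted overlap 66.93 mm² gives 123.29 mm² — area = 123.29 mm²; the 23.5×23.5 cube at (5, 12) contributes its full rectangle (area 552.25 mm²); Taking the union: the 2 present regions are separate (no shared area or edge), so areas and boundary lengths simply add and each stays a separate island — area = 675.54 mm². At z = 15: the r=5 cylinder gives a regular 8-gon of circumradius 5 (constant along its height) (area = (8/2)·5.000²·sin(360°/8) = 70.71 mm²); the cylinder at (0.5, 2) does not reach this height (z outside [1, 12.5]); the cube at (14.5, 13) is absent (z outside [0.5, 4.5]); Taking the union: only the r=5 cylinder is present, so the union is just that shape — area = 70.71 mm²; the cube at (5, 12) (footprint 23.5×23.5) is included at this height (area 552.25 mm²); Merging all regions: the 2 present regions are separate (no shared area or edge), so areas and boundary lengths simply add and each stays a separate island — area = 622.96 mm². Checking containment: the cross-section at z = 15 is a subset of the cross-section at z = 8.25.

entirely on top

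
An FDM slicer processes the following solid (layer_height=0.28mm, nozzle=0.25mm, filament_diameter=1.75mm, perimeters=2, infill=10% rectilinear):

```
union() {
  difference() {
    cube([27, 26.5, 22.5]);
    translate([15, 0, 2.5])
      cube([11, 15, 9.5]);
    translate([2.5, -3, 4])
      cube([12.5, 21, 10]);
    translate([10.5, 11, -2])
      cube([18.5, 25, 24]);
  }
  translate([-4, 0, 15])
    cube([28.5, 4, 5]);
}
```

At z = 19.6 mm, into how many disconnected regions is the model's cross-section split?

At z = 19.6 mm: the cube (footprint 27×26.5) is included at this height; the cube at (15, 0) does not reach this height (z outside [2.5, 12]); the cube at (2.5, -3) is not intersected at this z (z outside [4, 14]); the 18.5×25 cube at (10.5, 11) contributes its full rectangle; Subtracting the remaining from the first: starting from the 27×26.5 cube, the 18.5×25 cube at (10.5, 11) partially overlaps it — only the 255.75 mm² overlap (of its 462.50 mm²) is removed, clipping the outline — 1 connected region; the cube at (-4, 0) (footprint 28.5×4) is included at this height; Taking the union: the regions partially overlap (shared area 98.00 mm²), so overlapping operands fuse into one piece — 1 connected region. The result has 1 disconnected region.

1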